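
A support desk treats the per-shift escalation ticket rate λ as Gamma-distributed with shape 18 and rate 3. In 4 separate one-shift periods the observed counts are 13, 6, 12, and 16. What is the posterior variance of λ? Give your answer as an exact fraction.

Total count: 13 + 6 + 12 + 16 = 47.
Total exposure: 4 shifts.
Conjugate update: add total count to the shape and total exposure to the rate, giving Gamma(65, 7).
Posterior variance = α'/β'² = 65/49.

65/49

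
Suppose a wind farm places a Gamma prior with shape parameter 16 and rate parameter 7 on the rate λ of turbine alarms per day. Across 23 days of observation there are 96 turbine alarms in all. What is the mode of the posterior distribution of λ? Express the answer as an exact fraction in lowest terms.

37/10

Total count 96 over total exposure 23 days.
By Gamma–Poisson conjugacy, the posterior is Gamma(α + Σx, β + Σt) = Gamma(16 + 96, 7 + 23) = Gamma(112, 30).
Posterior mode = (α'−1)/β' = 111/30 = 37/10.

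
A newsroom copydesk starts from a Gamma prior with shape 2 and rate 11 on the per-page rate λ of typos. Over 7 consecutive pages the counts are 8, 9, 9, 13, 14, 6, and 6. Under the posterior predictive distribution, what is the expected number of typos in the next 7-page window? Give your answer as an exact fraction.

469/18

Total count: 8 + 9 + 9 + 13 + 14 + 6 + 6 = 65.
Total exposure: 7 pages.
Posterior: α' = 2 + 65 = 67, β' = 11 + 7 = 18.
Predictive mean over a 7-page window = T·E[λ|data] = 7·67/18 = 469/18.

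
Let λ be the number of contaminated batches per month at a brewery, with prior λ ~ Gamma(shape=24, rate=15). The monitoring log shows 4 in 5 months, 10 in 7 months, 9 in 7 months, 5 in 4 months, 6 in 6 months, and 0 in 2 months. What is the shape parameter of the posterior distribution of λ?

Total count: 4 + 10 + 9 + 5 + 6 + 0 = 34.
Total exposure: 5 + 7 + 7 + 4 + 6 + 2 = 31 months.
The Gamma prior is conjugate for the Poisson rate, so λ | data ~ Gamma(24+34, 15+31) = Gamma(58, 46).

58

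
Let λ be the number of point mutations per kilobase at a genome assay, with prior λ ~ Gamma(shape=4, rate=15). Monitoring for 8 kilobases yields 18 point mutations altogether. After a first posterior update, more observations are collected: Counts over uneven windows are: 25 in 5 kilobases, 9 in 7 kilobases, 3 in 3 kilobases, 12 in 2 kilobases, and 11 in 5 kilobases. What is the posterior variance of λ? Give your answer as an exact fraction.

82/2025

Total count 18 over total exposure 8 kilobases.
After the first batch: Gamma(4 + 18, 15 + 8) = Gamma(22, 23).
Total count: 25 + 9 + 3 + 12 + 11 = 60.
Total exposure: 5 + 7 + 3 + 2 + 5 = 22 kilobases.
After the second batch: Gamma(22 + 60, 23 + 22) = Gamma(82, 45).
Posterior variance = α'/β'² = 82/2025.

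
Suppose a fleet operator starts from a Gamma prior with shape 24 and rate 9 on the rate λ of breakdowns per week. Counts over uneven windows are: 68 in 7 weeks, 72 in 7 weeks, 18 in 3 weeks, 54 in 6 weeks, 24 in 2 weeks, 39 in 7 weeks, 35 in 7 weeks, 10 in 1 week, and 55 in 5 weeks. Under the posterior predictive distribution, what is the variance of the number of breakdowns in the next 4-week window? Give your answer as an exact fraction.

Total count: 68 + 72 + 18 + 54 + 24 + 39 + 35 + 10 + 55 = 375.
Total exposure: 7 + 7 + 3 + 6 + 2 + 7 + 7 + 1 + 5 = 45 weeks.
Gamma(α, β) with Poisson data over total exposure Σt gives posterior Gamma(α+Σx, β+Σt) = Gamma(399, 54).
The posterior predictive for a window of length T is Negative Binomial with variance T·α'·(β'+T)/β'² = 4·399·58/2916 = 7714/243.

7714/243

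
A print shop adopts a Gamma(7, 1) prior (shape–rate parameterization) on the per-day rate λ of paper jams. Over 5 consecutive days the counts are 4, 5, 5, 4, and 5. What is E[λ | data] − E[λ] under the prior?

Total count: 4 + 5 + 5 + 4 + 5 = 23.
Total exposure: 5 days.
Gamma(α, β) with Poisson data over total exposure Σt gives posterior Gamma(α+Σx, β+Σt) = Gamma(30, 6).
Posterior mean = 30/6 = 5; prior mean = 7/1 = 7. Difference = 5 − 7 = -2.

-2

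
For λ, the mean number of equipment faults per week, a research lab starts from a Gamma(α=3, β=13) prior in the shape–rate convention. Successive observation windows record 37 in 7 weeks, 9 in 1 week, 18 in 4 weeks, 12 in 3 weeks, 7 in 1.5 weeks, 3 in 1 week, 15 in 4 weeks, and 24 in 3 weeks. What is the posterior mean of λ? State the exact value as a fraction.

256/75

Total count: 37 + 9 + 18 + 12 + 7 + 3 + 15 + 24 = 125.
Total exposure: 7 + 1 + 4 + 3 + 1.5 + 1 + 4 + 3 = 24.5 weeks.
By Gamma–Poisson conjugacy, the posterior is Gamma(α + Σx, β + Σt) = Gamma(3 + 125, 13 + 24.5) = Gamma(128, 75/2).
Posterior mean = α'/β' = 128/(75/2) = 256/75.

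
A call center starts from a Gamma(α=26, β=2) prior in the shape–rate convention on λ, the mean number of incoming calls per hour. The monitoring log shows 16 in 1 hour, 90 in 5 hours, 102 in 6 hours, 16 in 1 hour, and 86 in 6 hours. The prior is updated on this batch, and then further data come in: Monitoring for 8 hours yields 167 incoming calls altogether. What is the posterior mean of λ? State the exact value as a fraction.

503/29

Total count: 16 + 90 + 102 + 16 + 86 = 310.
Total exposure: 1 + 5 + 6 + 1 + 6 = 19 hours.
After the first batch: Gamma(26 + 310, 2 + 19) = Gamma(336, 21).
Total count 167 over total exposure 8 hours.
After the second batch: Gamma(336 + 167, 21 + 8) = Gamma(503, 29).
Posterior mean = α'/β' = 503/29.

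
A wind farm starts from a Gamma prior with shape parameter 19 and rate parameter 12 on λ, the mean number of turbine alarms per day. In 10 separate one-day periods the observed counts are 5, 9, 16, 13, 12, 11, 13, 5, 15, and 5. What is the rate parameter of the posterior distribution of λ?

Total count: 5 + 9 + 16 + 13 + 12 + 11 + 13 + 5 + 15 + 5 = 104.
Total exposure: 10 days.
By Gamma–Poisson conjugacy, the posterior is Gamma(α + Σx, β + Σt) = Gamma(19 + 104, 12 + 10) = Gamma(123, 22).

22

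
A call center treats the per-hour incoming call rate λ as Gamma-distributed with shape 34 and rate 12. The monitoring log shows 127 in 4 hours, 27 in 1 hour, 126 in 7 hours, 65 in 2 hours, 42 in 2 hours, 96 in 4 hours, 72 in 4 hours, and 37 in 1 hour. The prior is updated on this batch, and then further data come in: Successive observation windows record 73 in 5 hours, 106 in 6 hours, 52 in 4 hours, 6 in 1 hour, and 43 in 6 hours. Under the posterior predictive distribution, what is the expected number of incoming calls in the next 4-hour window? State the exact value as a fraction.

3624/59

Total count: 127 + 27 + 126 + 65 + 42 + 96 + 72 + 37 = 592.
Total exposure: 4 + 1 + 7 + 2 + 2 + 4 + 4 + 1 = 25 hours.
After the first batch: Gamma(34 + 592, 12 + 25) = Gamma(626, 37).
Total count: 73 + 106 + 52 + 6 + 43 = 280.
Total exposure: 5 + 6 + 4 + 1 + 6 = 22 hours.
After the second batch: Gamma(626 + 280, 37 + 22) = Gamma(906, 59).
Predictive mean over a 4-hour window = T·E[λ|data] = 4·906/59 = 3624/59.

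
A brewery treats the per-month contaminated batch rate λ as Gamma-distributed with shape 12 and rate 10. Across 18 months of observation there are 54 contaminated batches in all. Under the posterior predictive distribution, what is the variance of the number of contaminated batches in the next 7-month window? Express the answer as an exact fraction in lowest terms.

165/8

Total count 54 over total exposure 18 months.
Gamma(α, β) with Poisson data over total exposure Σt gives posterior Gamma(α+Σx, β+Σt) = Gamma(66, 28).
The posterior predictive for a window of length T is Negative Binomial with variance T·α'·(β'+T)/β'² = 7·66·35/784 = 165/8.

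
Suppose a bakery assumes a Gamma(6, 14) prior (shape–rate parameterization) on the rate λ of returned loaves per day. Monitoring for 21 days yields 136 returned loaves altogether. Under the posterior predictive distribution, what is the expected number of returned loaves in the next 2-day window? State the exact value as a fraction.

Total count 136 over total exposure 21 days.
Conjugate update: add total count to the shape and total exposure to the rate, giving Gamma(142, 35).
Predictive mean over a 2-day window = T·E[λ|data] = 2·142/35 = 284/35.

284/35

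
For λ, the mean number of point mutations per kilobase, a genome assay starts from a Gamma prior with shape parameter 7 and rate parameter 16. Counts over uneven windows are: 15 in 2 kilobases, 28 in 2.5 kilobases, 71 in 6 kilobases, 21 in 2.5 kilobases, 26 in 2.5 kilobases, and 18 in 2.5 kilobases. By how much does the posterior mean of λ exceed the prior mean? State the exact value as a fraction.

Total count: 15 + 28 + 71 + 21 + 26 + 18 = 179.
Total exposure: 2 + 2.5 + 6 + 2.5 + 2.5 + 2.5 = 18 kilobases.
Gamma(α, β) with Poisson data over total exposure Σt gives posterior Gamma(α+Σx, β+Σt) = Gamma(186, 34).
Posterior mean = 186/34 = 93/17; prior mean = 7/16 = 7/16. Difference = 93/17 − 7/16 = 1369/272.

1369/272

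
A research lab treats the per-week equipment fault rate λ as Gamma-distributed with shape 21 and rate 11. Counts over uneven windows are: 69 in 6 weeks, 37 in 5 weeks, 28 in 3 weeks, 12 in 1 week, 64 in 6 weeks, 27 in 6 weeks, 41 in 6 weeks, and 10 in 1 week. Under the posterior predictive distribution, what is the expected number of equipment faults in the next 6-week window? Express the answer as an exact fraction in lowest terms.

Total count: 69 + 37 + 28 + 12 + 64 + 27 + 41 + 10 = 288.
Total exposure: 6 + 5 + 3 + 1 + 6 + 6 + 6 + 1 = 34 weeks.
The Gamma prior is conjugate for the Poisson rate, so λ | data ~ Gamma(21+288, 11+34) = Gamma(309, 45).
Predictive mean over a 6-week window = T·E[λ|data] = 6·309/45 = 206/5.

206/5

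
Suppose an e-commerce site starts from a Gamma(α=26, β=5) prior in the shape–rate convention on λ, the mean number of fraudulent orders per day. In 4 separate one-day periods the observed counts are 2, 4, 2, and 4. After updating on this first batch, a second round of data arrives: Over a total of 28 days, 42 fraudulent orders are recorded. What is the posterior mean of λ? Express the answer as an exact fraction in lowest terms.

Total count: 2 + 4 + 2 + 4 = 12.
Total exposure: 4 days.
After the first batch: Gamma(26 + 12, 5 + 4) = Gamma(38, 9).
Total count 42 over total exposure 28 days.
After the second batch: Gamma(38 + 42, 9 + 28) = Gamma(80, 37).
Posterior mean = α'/β' = 80/37.

80/37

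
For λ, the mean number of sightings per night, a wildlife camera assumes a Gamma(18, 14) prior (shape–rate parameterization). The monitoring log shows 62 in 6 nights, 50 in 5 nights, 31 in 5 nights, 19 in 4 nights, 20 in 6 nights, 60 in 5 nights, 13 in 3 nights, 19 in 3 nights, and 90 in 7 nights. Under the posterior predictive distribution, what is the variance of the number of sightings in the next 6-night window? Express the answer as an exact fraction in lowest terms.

Total count: 62 + 50 + 31 + 19 + 20 + 60 + 13 + 19 + 90 = 364.
Total exposure: 6 + 5 + 5 + 4 + 6 + 5 + 3 + 3 + 7 = 44 nights.
Conjugate update: add total count to the shape and total exposure to the rate, giving Gamma(382, 58).
The posterior predictive for a window of length T is Negative Binomial with variance T·α'·(β'+T)/β'² = 6·382·64/3364 = 36672/841.

36672/841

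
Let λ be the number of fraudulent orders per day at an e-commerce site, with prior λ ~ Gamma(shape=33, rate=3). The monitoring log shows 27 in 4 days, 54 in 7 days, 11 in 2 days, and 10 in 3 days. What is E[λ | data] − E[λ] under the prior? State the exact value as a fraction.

Total count: 27 + 54 + 11 + 10 = 102.
Total exposure: 4 + 7 + 2 + 3 = 16 days.
The Gamma prior is conjugate for the Poisson rate, so λ | data ~ Gamma(33+102, 3+16) = Gamma(135, 19).
Posterior mean = 135/19 = 135/19; prior mean = 33/3 = 11. Difference = 135/19 − 11 = -74/19.

-74/19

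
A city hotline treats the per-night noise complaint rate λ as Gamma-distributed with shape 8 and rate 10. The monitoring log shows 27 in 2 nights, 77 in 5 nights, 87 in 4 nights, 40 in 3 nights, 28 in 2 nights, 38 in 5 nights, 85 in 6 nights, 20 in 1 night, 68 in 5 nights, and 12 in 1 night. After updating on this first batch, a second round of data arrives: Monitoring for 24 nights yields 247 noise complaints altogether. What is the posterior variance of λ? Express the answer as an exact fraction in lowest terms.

Total count: 27 + 77 + 87 + 40 + 28 + 38 + 85 + 20 + 68 + 12 = 482.
Total exposure: 2 + 5 + 4 + 3 + 2 + 5 + 6 + 1 + 5 + 1 = 34 nights.
After the first batch: Gamma(8 + 482, 10 + 34) = Gamma(490, 44).
Total count 247 over total exposure 24 nights.
After the second batch: Gamma(490 + 247, 44 + 24) = Gamma(737, 68).
Posterior variance = α'/β'² = 737/4624.

737/4624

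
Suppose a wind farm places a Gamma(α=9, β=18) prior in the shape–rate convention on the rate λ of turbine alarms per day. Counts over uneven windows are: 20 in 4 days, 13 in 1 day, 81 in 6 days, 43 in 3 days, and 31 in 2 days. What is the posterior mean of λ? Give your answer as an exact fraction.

197/34

Total count: 20 + 13 + 81 + 43 + 31 = 188.
Total exposure: 4 + 1 + 6 + 3 + 2 = 16 days.
By Gamma–Poisson conjugacy, the posterior is Gamma(α + Σx, β + Σt) = Gamma(9 + 188, 18 + 16) = Gamma(197, 34).
Posterior mean = α'/β' = 197/34.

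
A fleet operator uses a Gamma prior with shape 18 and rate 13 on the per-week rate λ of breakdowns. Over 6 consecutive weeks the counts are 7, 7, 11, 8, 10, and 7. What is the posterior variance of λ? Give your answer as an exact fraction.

Total count: 7 + 7 + 11 + 8 + 10 + 7 = 50.
Total exposure: 6 weeks.
Posterior: α' = 18 + 50 = 68, β' = 13 + 6 = 19.
Posterior variance = α'/β'² = 68/361.

68/361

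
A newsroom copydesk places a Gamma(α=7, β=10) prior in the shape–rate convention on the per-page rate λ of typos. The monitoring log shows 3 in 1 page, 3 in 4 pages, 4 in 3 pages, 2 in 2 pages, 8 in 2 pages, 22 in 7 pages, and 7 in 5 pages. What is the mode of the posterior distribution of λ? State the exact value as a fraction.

55/34

Total count: 3 + 3 + 4 + 2 + 8 + 22 + 7 = 49.
Total exposure: 1 + 4 + 3 + 2 + 2 + 7 + 5 = 24 pages.
The Gamma prior is conjugate for the Poisson rate, so λ | data ~ Gamma(7+49, 10+24) = Gamma(56, 34).
Posterior mode = (α'−1)/β' = 55/34.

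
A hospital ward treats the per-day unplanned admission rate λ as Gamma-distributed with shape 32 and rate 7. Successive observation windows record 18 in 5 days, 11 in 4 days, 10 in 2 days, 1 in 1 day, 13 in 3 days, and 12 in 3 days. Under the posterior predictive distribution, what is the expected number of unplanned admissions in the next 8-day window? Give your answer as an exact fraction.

776/25

Total count: 18 + 11 + 10 + 1 + 13 + 12 = 65.
Total exposure: 5 + 4 + 2 + 1 + 3 + 3 = 18 days.
By Gamma–Poisson conjugacy, the posterior is Gamma(α + Σx, β + Σt) = Gamma(32 + 65, 7 + 18) = Gamma(97, 25).
Predictive mean over an 8-day window = T·E[λ|data] = 8·97/25 = 776/25.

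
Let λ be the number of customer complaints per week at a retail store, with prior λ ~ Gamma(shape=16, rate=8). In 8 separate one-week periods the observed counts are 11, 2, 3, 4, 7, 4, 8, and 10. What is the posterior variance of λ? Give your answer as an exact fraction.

65/256

Total count: 11 + 2 + 3 + 4 + 7 + 4 + 8 + 10 = 49.
Total exposure: 8 weeks.
The Gamma prior is conjugate for the Poisson rate, so λ | data ~ Gamma(16+49, 8+8) = Gamma(65, 16).
Posterior variance = α'/β'² = 65/256.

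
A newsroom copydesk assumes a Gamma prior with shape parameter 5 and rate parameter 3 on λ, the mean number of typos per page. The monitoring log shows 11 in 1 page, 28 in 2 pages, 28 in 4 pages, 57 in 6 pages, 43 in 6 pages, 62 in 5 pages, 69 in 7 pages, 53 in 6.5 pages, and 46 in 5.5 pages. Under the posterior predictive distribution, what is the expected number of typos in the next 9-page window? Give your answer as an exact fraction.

Total count: 11 + 28 + 28 + 57 + 43 + 62 + 69 + 53 + 46 = 397.
Total exposure: 1 + 2 + 4 + 6 + 6 + 5 + 7 + 6.5 + 5.5 = 43 pages.
By Gamma–Poisson conjugacy, the posterior is Gamma(α + Σx, β + Σt) = Gamma(5 + 397, 3 + 43) = Gamma(402, 46).
Predictive mean over a 9-page window = T·E[λ|data] = 9·402/46 = 1809/23.

1809/23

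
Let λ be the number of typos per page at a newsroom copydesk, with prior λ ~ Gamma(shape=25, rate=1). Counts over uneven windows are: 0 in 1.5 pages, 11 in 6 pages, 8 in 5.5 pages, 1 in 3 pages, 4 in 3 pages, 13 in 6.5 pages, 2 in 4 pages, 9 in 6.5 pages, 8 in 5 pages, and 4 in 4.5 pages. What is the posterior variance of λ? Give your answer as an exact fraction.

340/8649

Total count: 0 + 11 + 8 + 1 + 4 + 13 + 2 + 9 + 8 + 4 = 60.
Total exposure: 1.5 + 6 + 5.5 + 3 + 3 + 6.5 + 4 + 6.5 + 5 + 4.5 = 45.5 pages.
By Gamma–Poisson conjugacy, the posterior is Gamma(α + Σx, β + Σt) = Gamma(25 + 60, 1 + 45.5) = Gamma(85, 93/2).
Posterior variance = α'/β'² = 85/(8649/4) = 340/8649.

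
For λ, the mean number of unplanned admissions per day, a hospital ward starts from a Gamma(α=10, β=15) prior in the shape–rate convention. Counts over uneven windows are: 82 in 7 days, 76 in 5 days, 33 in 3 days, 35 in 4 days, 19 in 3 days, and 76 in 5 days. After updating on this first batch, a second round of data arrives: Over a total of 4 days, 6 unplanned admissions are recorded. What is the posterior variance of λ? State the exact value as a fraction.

337/2116

Total count: 82 + 76 + 33 + 35 + 19 + 76 = 321.
Total exposure: 7 + 5 + 3 + 4 + 3 + 5 = 27 days.
After the first batch: Gamma(10 + 321, 15 + 27) = Gamma(331, 42).
Total count 6 over total exposure 4 days.
After the second batch: Gamma(331 + 6, 42 + 4) = Gamma(337, 46).
Posterior variance = α'/β'² = 337/2116.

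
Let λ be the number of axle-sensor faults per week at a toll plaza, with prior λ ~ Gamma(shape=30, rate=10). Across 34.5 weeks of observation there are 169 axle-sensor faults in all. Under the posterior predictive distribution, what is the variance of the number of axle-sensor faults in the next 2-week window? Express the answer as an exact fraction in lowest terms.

Total count 169 over total exposure 34.5 weeks.
Gamma(α, β) with Poisson data over total exposure Σt gives posterior Gamma(α+Σx, β+Σt) = Gamma(199, 89/2).
The posterior predictive for a window of length T is Negative Binomial with variance T·α'·(β'+T)/β'² = 2·199·(93/2)/(7921/4) = 74028/7921.

74028/7921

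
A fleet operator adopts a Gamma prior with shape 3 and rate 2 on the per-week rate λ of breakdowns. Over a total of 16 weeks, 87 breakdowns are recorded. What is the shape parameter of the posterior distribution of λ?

90

Total count 87 over total exposure 16 weeks.
Posterior: α' = 3 + 87 = 90, β' = 2 + 16 = 18.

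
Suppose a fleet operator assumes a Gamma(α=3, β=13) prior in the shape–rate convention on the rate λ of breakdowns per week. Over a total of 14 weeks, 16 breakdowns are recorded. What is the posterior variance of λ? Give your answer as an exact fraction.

Total count 16 over total exposure 14 weeks.
Posterior: α' = 3 + 16 = 19, β' = 13 + 14 = 27.
Posterior variance = α'/β'² = 19/729.

19/729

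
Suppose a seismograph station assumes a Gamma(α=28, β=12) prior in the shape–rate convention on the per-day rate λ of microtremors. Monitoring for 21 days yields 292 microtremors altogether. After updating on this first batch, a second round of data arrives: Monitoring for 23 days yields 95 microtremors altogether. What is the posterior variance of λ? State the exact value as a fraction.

Total count 292 over total exposure 21 days.
After the first batch: Gamma(28 + 292, 12 + 21) = Gamma(320, 33).
Total count 95 over total exposure 23 days.
After the second batch: Gamma(320 + 95, 33 + 23) = Gamma(415, 56).
Posterior variance = α'/β'² = 415/3136.

415/3136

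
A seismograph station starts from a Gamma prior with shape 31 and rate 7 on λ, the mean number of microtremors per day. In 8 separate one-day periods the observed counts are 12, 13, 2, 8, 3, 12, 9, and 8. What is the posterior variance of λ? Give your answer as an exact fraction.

Total count: 12 + 13 + 2 + 8 + 3 + 12 + 9 + 8 = 67.
Total exposure: 8 days.
The Gamma prior is conjugate for the Poisson rate, so λ | data ~ Gamma(31+67, 7+8) = Gamma(98, 15).
Posterior variance = α'/β'² = 98/225.

98/225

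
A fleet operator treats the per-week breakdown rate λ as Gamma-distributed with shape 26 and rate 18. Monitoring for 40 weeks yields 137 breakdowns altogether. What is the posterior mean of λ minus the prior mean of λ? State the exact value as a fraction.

Total count 137 over total exposure 40 weeks.
Posterior: α' = 26 + 137 = 163, β' = 18 + 40 = 58.
Posterior mean = 163/58 = 163/58; prior mean = 26/18 = 13/9. Difference = 163/58 − 13/9 = 713/522.

713/522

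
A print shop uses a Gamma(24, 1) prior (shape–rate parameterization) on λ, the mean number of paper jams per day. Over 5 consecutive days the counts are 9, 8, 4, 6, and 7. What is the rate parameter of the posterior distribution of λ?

Total count: 9 + 8 + 4 + 6 + 7 = 34.
Total exposure: 5 days.
Gamma(α, β) with Poisson data over total exposure Σt gives posterior Gamma(α+Σx, β+Σt) = Gamma(58, 6).

6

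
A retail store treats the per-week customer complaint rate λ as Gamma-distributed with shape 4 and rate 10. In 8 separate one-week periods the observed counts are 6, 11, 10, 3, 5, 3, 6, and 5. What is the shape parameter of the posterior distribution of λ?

Total count: 6 + 11 + 10 + 3 + 5 + 3 + 6 + 5 = 49.
Total exposure: 8 weeks.
Conjugate update: add total count to the shape and total exposure to the rate, giving Gamma(53, 18).

53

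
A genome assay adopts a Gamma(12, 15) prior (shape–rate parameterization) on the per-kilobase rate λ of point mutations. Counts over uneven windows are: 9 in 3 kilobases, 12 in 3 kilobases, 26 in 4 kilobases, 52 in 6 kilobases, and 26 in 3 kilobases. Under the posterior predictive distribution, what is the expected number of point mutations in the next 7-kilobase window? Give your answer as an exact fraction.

Total count: 9 + 12 + 26 + 52 + 26 = 125.
Total exposure: 3 + 3 + 4 + 6 + 3 = 19 kilobases.
The Gamma prior is conjugate for the Poisson rate, so λ | data ~ Gamma(12+125, 15+19) = Gamma(137, 34).
Predictive mean over a 7-kilobase window = T·E[λ|data] = 7·137/34 = 959/34.

959/34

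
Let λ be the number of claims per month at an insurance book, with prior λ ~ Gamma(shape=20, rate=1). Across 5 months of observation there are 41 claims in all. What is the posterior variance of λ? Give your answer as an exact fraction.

61/36

Total count 41 over total exposure 5 months.
Conjugate update: add total count to the shape and total exposure to the rate, giving Gamma(61, 6).
Posterior variance = α'/β'² = 61/36.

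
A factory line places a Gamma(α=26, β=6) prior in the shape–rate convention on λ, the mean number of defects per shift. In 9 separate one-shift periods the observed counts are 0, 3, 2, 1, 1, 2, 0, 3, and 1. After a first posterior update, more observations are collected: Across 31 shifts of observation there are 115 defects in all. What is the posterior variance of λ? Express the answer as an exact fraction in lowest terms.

Total count: 0 + 3 + 2 + 1 + 1 + 2 + 0 + 3 + 1 = 13.
Total exposure: 9 shifts.
After the first batch: Gamma(26 + 13, 6 + 9) = Gamma(39, 15).
Total count 115 over total exposure 31 shifts.
After the second batch: Gamma(39 + 115, 15 + 31) = Gamma(154, 46).
Posterior variance = α'/β'² = 154/2116 = 77/1058.

77/1058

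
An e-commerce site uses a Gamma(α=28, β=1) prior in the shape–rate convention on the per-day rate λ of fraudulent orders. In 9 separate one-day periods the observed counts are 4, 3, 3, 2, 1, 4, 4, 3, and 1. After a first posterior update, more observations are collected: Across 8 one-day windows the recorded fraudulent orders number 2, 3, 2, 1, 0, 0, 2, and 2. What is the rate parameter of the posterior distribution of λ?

Total count: 4 + 3 + 3 + 2 + 1 + 4 + 4 + 3 + 1 = 25.
Total exposure: 9 days.
After the first batch: Gamma(28 + 25, 1 + 9) = Gamma(53, 10).
Total count: 2 + 3 + 2 + 1 + 0 + 0 + 2 + 2 = 12.
Total exposure: 8 days.
After the second batch: Gamma(53 + 12, 10 + 8) = Gamma(65, 18).

18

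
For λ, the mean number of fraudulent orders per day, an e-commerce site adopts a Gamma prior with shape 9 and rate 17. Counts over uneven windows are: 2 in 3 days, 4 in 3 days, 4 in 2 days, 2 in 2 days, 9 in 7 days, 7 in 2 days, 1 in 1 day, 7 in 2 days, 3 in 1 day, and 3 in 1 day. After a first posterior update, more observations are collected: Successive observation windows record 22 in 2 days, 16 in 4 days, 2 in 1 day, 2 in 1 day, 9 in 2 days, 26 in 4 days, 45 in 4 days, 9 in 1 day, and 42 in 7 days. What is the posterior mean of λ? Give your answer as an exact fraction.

224/67

Total count: 2 + 4 + 4 + 2 + 9 + 7 + 1 + 7 + 3 + 3 = 42.
Total exposure: 3 + 3 + 2 + 2 + 7 + 2 + 1 + 2 + 1 + 1 = 24 days.
After the first batch: Gamma(9 + 42, 17 + 24) = Gamma(51, 41).
Total count: 22 + 16 + 2 + 2 + 9 + 26 + 45 + 9 + 42 = 173.
Total exposure: 2 + 4 + 1 + 1 + 2 + 4 + 4 + 1 + 7 = 26 days.
After the second batch: Gamma(51 + 173, 41 + 26) = Gamma(224, 67).
Posterior mean = α'/β' = 224/67.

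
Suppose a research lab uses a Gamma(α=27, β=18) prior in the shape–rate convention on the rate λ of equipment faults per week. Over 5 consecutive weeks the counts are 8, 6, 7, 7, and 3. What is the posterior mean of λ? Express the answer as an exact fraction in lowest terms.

58/23

Total count: 8 + 6 + 7 + 7 + 3 = 31.
Total exposure: 5 weeks.
By Gamma–Poisson conjugacy, the posterior is Gamma(α + Σx, β + Σt) = Gamma(27 + 31, 18 + 5) = Gamma(58, 23).
Posterior mean = α'/β' = 58/23.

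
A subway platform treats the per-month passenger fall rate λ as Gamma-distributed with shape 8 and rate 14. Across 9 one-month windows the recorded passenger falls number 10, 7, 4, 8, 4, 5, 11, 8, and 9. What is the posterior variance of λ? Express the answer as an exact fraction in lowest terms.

Total count: 10 + 7 + 4 + 8 + 4 + 5 + 11 + 8 + 9 = 66.
Total exposure: 9 months.
The Gamma prior is conjugate for the Poisson rate, so λ | data ~ Gamma(8+66, 14+9) = Gamma(74, 23).
Posterior variance = α'/β'² = 74/529.

74/529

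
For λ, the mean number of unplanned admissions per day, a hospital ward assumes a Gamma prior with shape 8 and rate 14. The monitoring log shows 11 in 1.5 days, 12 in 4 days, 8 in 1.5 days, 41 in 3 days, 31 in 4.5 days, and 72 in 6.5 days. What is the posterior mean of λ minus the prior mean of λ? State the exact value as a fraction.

Total count: 11 + 12 + 8 + 41 + 31 + 72 = 175.
Total exposure: 1.5 + 4 + 1.5 + 3 + 4.5 + 6.5 = 21 days.
Gamma(α, β) with Poisson data over total exposure Σt gives posterior Gamma(α+Σx, β+Σt) = Gamma(183, 35).
Posterior mean = 183/35 = 183/35; prior mean = 8/14 = 4/7. Difference = 183/35 − 4/7 = 163/35.

163/35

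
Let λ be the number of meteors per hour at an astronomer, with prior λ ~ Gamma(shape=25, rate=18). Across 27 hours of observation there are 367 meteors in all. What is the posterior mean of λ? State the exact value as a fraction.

Total count 367 over total exposure 27 hours.
Posterior: α' = 25 + 367 = 392, β' = 18 + 27 = 45.
Posterior mean = α'/β' = 392/45.

392/45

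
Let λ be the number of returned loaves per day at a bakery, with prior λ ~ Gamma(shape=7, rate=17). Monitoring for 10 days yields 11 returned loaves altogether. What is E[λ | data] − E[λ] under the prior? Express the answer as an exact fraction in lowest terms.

13/51

Total count 11 over total exposure 10 days.
By Gamma–Poisson conjugacy, the posterior is Gamma(α + Σx, β + Σt) = Gamma(7 + 11, 17 + 10) = Gamma(18, 27).
Posterior mean = 18/27 = 2/3; prior mean = 7/17 = 7/17. Difference = 2/3 − 7/17 = 13/51.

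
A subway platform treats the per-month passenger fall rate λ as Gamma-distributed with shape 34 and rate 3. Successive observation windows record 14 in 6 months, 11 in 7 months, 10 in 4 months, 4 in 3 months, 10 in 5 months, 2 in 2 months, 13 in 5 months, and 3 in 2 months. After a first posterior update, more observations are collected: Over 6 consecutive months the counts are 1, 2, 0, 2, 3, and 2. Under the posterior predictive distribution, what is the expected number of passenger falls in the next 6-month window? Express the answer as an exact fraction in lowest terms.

Total count: 14 + 11 + 10 + 4 + 10 + 2 + 13 + 3 = 67.
Total exposure: 6 + 7 + 4 + 3 + 5 + 2 + 5 + 2 = 34 months.
After the first batch: Gamma(34 + 67, 3 + 34) = Gamma(101, 37).
Total count: 1 + 2 + 0 + 2 + 3 + 2 = 10.
Total exposure: 6 months.
After the second batch: Gamma(101 + 10, 37 + 6) = Gamma(111, 43).
Predictive mean over a 6-month window = T·E[λ|data] = 6·111/43 = 666/43.

666/43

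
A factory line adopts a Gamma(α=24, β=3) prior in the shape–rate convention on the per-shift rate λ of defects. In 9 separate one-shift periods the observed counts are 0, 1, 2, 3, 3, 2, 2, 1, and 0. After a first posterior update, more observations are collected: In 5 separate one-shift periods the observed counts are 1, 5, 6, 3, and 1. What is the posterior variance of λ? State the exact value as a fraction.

Total count: 0 + 1 + 2 + 3 + 3 + 2 + 2 + 1 + 0 = 14.
Total exposure: 9 shifts.
After the first batch: Gamma(24 + 14, 3 + 9) = Gamma(38, 12).
Total count: 1 + 5 + 6 + 3 + 1 = 16.
Total exposure: 5 shifts.
After the second batch: Gamma(38 + 16, 12 + 5) = Gamma(54, 17).
Posterior variance = α'/β'² = 54/289.

54/289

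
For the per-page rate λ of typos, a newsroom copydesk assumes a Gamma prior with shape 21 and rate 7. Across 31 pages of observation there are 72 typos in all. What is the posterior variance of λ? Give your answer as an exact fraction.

93/1444

Total count 72 over total exposure 31 pages.
Posterior: α' = 21 + 72 = 93, β' = 7 + 31 = 38.
Posterior variance = α'/β'² = 93/1444.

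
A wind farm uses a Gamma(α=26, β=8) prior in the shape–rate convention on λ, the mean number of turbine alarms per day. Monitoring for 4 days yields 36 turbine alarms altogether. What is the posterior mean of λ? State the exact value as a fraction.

Total count 36 over total exposure 4 days.
Gamma(α, β) with Poisson data over total exposure Σt gives posterior Gamma(α+Σx, β+Σt) = Gamma(62, 12).
Posterior mean = α'/β' = 62/12 = 31/6.

31/6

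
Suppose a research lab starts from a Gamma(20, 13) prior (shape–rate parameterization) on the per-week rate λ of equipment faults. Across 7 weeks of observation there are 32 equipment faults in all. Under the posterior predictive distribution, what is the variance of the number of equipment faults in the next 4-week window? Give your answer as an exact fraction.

Total count 32 over total exposure 7 weeks.
The Gamma prior is conjugate for the Poisson rate, so λ | data ~ Gamma(20+32, 13+7) = Gamma(52, 20).
The posterior predictive for a window of length T is Negative Binomial with variance T·α'·(β'+T)/β'² = 4·52·24/400 = 312/25.

312/25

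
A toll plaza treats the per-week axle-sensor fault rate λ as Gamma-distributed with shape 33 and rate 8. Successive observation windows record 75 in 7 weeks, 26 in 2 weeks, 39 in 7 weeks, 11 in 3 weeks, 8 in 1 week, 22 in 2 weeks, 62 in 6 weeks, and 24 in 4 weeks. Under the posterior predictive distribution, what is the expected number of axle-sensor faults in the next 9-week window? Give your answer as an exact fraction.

135/2

Total count: 75 + 26 + 39 + 11 + 8 + 22 + 62 + 24 = 267.
Total exposure: 7 + 2 + 7 + 3 + 1 + 2 + 6 + 4 = 32 weeks.
By Gamma–Poisson conjugacy, the posterior is Gamma(α + Σx, β + Σt) = Gamma(33 + 267, 8 + 32) = Gamma(300, 40).
Predictive mean over a 9-week window = T·E[λ|data] = 9·300/40 = 135/2.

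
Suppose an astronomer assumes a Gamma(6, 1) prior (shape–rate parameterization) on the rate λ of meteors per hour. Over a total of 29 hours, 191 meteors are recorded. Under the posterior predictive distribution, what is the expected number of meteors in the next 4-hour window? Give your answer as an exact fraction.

394/15

Total count 191 over total exposure 29 hours.
Gamma(α, β) with Poisson data over total exposure Σt gives posterior Gamma(α+Σx, β+Σt) = Gamma(197, 30).
Predictive mean over a 4-hour window = T·E[λ|data] = 4·197/30 = 394/15.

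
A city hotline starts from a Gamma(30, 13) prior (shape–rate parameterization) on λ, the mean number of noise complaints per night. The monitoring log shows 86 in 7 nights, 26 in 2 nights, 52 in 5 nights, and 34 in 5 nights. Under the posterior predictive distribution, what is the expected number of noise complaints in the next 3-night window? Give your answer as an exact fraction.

171/8

Total count: 86 + 26 + 52 + 34 = 198.
Total exposure: 7 + 2 + 5 + 5 = 19 nights.
Gamma(α, β) with Poisson data over total exposure Σt gives posterior Gamma(α+Σx, β+Σt) = Gamma(228, 32).
Predictive mean over a 3-night window = T·E[λ|data] = 3·228/32 = 171/8.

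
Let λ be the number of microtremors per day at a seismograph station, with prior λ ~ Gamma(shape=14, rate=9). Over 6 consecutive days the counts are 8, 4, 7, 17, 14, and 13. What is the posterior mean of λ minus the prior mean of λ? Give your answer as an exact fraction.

161/45

Total count: 8 + 4 + 7 + 17 + 14 + 13 = 63.
Total exposure: 6 days.
The Gamma prior is conjugate for the Poisson rate, so λ | data ~ Gamma(14+63, 9+6) = Gamma(77, 15).
Posterior mean = 77/15 = 77/15; prior mean = 14/9 = 14/9. Difference = 77/15 − 14/9 = 161/45.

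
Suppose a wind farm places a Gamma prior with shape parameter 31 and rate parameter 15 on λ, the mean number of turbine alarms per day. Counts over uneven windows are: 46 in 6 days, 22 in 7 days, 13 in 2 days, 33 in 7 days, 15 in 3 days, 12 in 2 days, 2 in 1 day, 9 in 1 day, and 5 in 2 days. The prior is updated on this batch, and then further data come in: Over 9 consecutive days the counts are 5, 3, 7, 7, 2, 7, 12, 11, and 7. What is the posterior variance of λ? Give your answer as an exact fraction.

249/3025

Total count: 46 + 22 + 13 + 33 + 15 + 12 + 2 + 9 + 5 = 157.
Total exposure: 6 + 7 + 2 + 7 + 3 + 2 + 1 + 1 + 2 = 31 days.
After the first batch: Gamma(31 + 157, 15 + 31) = Gamma(188, 46).
Total count: 5 + 3 + 7 + 7 + 2 + 7 + 12 + 11 + 7 = 61.
Total exposure: 9 days.
After the second batch: Gamma(188 + 61, 46 + 9) = Gamma(249, 55).
Posterior variance = α'/β'² = 249/3025.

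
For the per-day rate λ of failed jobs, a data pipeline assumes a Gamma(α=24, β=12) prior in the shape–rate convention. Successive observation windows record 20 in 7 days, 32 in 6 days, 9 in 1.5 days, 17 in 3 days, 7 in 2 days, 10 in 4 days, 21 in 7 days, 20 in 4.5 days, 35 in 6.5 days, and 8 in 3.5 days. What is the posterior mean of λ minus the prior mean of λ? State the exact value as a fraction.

89/57

Total count: 20 + 32 + 9 + 17 + 7 + 10 + 21 + 20 + 35 + 8 = 179.
Total exposure: 7 + 6 + 1.5 + 3 + 2 + 4 + 7 + 4.5 + 6.5 + 3.5 = 45 days.
Posterior: α' = 24 + 179 = 203, β' = 12 + 45 = 57.
Posterior mean = 203/57 = 203/57; prior mean = 24/12 = 2. Difference = 203/57 − 2 = 89/57.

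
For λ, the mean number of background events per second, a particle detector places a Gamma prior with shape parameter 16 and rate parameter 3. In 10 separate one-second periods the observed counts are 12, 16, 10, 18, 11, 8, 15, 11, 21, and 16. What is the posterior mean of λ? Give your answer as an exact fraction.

154/13

Total count: 12 + 16 + 10 + 18 + 11 + 8 + 15 + 11 + 21 + 16 = 138.
Total exposure: 10 seconds.
Conjugate update: add total count to the shape and total exposure to the rate, giving Gamma(154, 13).
Posterior mean = α'/β' = 154/13.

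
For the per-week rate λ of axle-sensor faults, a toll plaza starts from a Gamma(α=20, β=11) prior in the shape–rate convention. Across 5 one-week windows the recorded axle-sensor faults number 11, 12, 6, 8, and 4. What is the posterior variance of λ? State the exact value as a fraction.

Total count: 11 + 12 + 6 + 8 + 4 = 41.
Total exposure: 5 weeks.
Gamma(α, β) with Poisson data over total exposure Σt gives posterior Gamma(α+Σx, β+Σt) = Gamma(61, 16).
Posterior variance = α'/β'² = 61/256.

61/256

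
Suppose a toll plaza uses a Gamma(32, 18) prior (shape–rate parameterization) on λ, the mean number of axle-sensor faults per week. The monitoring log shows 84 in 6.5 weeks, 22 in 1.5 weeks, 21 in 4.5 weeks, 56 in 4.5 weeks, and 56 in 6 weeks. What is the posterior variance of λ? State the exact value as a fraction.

271/1681

Total count: 84 + 22 + 21 + 56 + 56 = 239.
Total exposure: 6.5 + 1.5 + 4.5 + 4.5 + 6 = 23 weeks.
Posterior: α' = 32 + 239 = 271, β' = 18 + 23 = 41.
Posterior variance = α'/β'² = 271/1681.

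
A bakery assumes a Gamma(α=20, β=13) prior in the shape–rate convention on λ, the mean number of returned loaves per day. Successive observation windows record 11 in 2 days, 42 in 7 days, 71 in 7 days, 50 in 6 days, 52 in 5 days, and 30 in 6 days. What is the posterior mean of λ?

6

Total count: 11 + 42 + 71 + 50 + 52 + 30 = 256.
Total exposure: 2 + 7 + 7 + 6 + 5 + 6 = 33 days.
Gamma(α, β) with Poisson data over total exposure Σt gives posterior Gamma(α+Σx, β+Σt) = Gamma(276, 46).
Posterior mean = α'/β' = 276/46 = 6.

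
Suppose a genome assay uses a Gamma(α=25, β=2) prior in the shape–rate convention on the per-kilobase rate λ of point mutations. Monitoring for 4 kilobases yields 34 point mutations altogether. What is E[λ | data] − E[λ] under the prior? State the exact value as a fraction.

Total count 34 over total exposure 4 kilobases.
The Gamma prior is conjugate for the Poisson rate, so λ | data ~ Gamma(25+34, 2+4) = Gamma(59, 6).
Posterior mean = 59/6 = 59/6; prior mean = 25/2 = 25/2. Difference = 59/6 − 25/2 = -8/3.

-8/3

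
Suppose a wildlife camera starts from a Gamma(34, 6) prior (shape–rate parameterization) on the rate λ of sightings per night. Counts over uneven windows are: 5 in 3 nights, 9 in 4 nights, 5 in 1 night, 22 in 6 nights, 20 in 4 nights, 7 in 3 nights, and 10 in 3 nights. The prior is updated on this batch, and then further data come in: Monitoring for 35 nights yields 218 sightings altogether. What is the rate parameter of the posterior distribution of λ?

65

Total count: 5 + 9 + 5 + 22 + 20 + 7 + 10 = 78.
Total exposure: 3 + 4 + 1 + 6 + 4 + 3 + 3 = 24 nights.
After the first batch: Gamma(34 + 78, 6 + 24) = Gamma(112, 30).
Total count 218 over total exposure 35 nights.
After the second batch: Gamma(112 + 218, 30 + 35) = Gamma(330, 65).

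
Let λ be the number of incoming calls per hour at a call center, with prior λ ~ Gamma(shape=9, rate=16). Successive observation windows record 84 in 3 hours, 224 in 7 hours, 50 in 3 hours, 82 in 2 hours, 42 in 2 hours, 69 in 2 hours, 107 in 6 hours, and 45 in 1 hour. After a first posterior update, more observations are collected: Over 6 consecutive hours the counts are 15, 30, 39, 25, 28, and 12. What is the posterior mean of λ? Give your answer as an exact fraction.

287/16

Total count: 84 + 224 + 50 + 82 + 42 + 69 + 107 + 45 = 703.
Total exposure: 3 + 7 + 3 + 2 + 2 + 2 + 6 + 1 = 26 hours.
After the first batch: Gamma(9 + 703, 16 + 26) = Gamma(712, 42).
Total count: 15 + 30 + 39 + 25 + 28 + 12 = 149.
Total exposure: 6 hours.
After the second batch: Gamma(712 + 149, 42 + 6) = Gamma(861, 48).
Posterior mean = α'/β' = 861/48 = 287/16.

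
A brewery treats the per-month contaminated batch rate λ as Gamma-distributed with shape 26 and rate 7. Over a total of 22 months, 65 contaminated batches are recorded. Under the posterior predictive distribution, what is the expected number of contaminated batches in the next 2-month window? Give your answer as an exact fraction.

182/29

Total count 65 over total exposure 22 months.
The Gamma prior is conjugate for the Poisson rate, so λ | data ~ Gamma(26+65, 7+22) = Gamma(91, 29).
Predictive mean over a 2-month window = T·E[λ|data] = 2·91/29 = 182/29.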